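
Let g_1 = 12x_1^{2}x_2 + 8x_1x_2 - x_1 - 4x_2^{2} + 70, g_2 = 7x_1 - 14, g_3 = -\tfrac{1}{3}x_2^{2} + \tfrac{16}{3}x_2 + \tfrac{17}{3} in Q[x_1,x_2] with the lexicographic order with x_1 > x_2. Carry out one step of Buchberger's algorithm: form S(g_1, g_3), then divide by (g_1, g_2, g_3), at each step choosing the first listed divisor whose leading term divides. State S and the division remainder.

S(g_1, g_3) = 16x_1^{2}x_2 + 17x_1^{2} + \tfrac{2}{3}x_1x_2^{2} - \tfrac{1}{12}x_1x_2 - \tfrac{1}{3}x_2^{3} + \tfrac{35}{6}x_2; remainder on division = 0.

lcm(LM(g_1), LM(g_3)) = x_1^{2}x_2^{2}.
S = (lcm/LT(g_1))·g_1 − (lcm/LT(g_3))·g_3 = 16x_1^{2}x_2 + 17x_1^{2} + \tfrac{2}{3}x_1x_2^{2} - \tfrac{1}{12}x_1x_2 - \tfrac{1}{3}x_2^{3} + \tfrac{35}{6}x_2.
Reduce S modulo (g_1, g_2, g_3) in that order:
  leading term x_1^{2}x_2: subtract (\tfrac{4}{3})·g_1 from 16x_1^{2}x_2 + 17x_1^{2} + \tfrac{2}{3}x_1x_2^{2} - \tfrac{1}{12}x_1x_2 - \tfrac{1}{3}x_2^{3} + \tfrac{35}{6}x_2 → 17x_1^{2} + \tfrac{2}{3}x_1x_2^{2} - \tfrac{43}{4}x_1x_2 + \tfrac{4}{3}x_1 - \tfrac{1}{3}x_2^{3} + \tfrac{16}{3}x_2^{2} + \tfrac{35}{6}x_2 - \tfrac{280}{3}
  leading term x_1^{2}: subtract (\tfrac{17}{7}x_1)·g_2 from 17x_1^{2} + \tfrac{2}{3}x_1x_2^{2} - \tfrac{43}{4}x_1x_2 + \tfrac{4}{3}x_1 - \tfrac{1}{3}x_2^{3} + \tfrac{16}{3}x_2^{2} + \tfrac{35}{6}x_2 - \tfrac{280}{3} → \tfrac{2}{3}x_1x_2^{2} - \tfrac{43}{4}x_1x_2 + \tfrac{106}{3}x_1 - \tfrac{1}{3}x_2^{3} + \tfrac{16}{3}x_2^{2} + \tfrac{35}{6}x_2 - \tfrac{280}{3}
  leading term x_1x_2^{2}: subtract (\tfrac{2}{21}x_2^{2})·g_2 from \tfrac{2}{3}x_1x_2^{2} - \tfrac{43}{4}x_1x_2 + \tfrac{106}{3}x_1 - \tfrac{1}{3}x_2^{3} + \tfrac{16}{3}x_2^{2} + \tfrac{35}{6}x_2 - \tfrac{280}{3} → -\tfrac{43}{4}x_1x_2 + \tfrac{106}{3}x_1 - \tfrac{1}{3}x_2^{3} + \tfrac{20}{3}x_2^{2} + \tfrac{35}{6}x_2 - \tfrac{280}{3}
  leading term x_1x_2: subtract (-\tfrac{43}{28}x_2)·g_2 from -\tfrac{43}{4}x_1x_2 + \tfrac{106}{3}x_1 - \tfrac{1}{3}x_2^{3} + \tfrac{20}{3}x_2^{2} + \tfrac{35}{6}x_2 - \tfrac{280}{3} → \tfrac{106}{3}x_1 - \tfrac{1}{3}x_2^{3} + \tfrac{20}{3}x_2^{2} - \tfrac{47}{3}x_2 - \tfrac{280}{3}
  leading term x_1: subtract (\tfrac{106}{21})·g_2 from \tfrac{106}{3}x_1 - \tfrac{1}{3}x_2^{3} + \tfrac{20}{3}x_2^{2} - \tfrac{47}{3}x_2 - \tfrac{280}{3} → -\tfrac{1}{3}x_2^{3} + \tfrac{20}{3}x_2^{2} - \tfrac{47}{3}x_2 - \tfrac{68}{3}
  leading term x_2^{3}: subtract (x_2)·g_3 from -\tfrac{1}{3}x_2^{3} + \tfrac{20}{3}x_2^{2} - \tfrac{47}{3}x_2 - \tfrac{68}{3} → \tfrac{4}{3}x_2^{2} - \tfrac{64}{3}x_2 - \tfrac{68}{3}
  leading term x_2^{2}: subtract (-4)·g_3 from \tfrac{4}{3}x_2^{2} - \tfrac{64}{3}x_2 - \tfrac{68}{3} → 0
The remainder is 0, so this S-polynomial contributes no new basis element.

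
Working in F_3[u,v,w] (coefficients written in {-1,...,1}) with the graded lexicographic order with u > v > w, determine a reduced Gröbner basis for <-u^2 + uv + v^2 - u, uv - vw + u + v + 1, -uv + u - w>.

G = {v^3 - w^2 - u - v - w - 1, w^3 + v^2 - w^2 + u - v + w + 1, u^2 - v^2 + w, uv - u + w, uw - v^2 + w^2 - u, vw + u - v + w - 1}

f_1 = -u^2 + uv + v^2 - u, LT = u^2.
f_2 = uv - vw + u + v + 1, LT = uv.
f_3 = -uv + u - w, LT = uv.

S(f_1,f_2): lcm = u^2v. S = -uv^2 + uvw - v^3 - u^2 - u.
  reduce S modulo (f_1, f_2, f_3):
  remainder -v^3 - v^2w + vw^2 - uw - vw + v - w ≠ 0; add g_4 = -v^3 - v^2w + vw^2 - uw - vw + v - w to the basis.

S(f_1,f_3): lcm = u^2v. S = -uv^2 - v^3 + u^2 + uv - uw.
  reduce S modulo (f_1, f_2, f_3, g_4):
  remainder -vw^2 - v^2 + vw - u + w ≠ 0; add g_5 = -vw^2 - v^2 + vw - u + w to the basis.

S(f_2,f_3): lcm = uv. S = -vw - u + v - w + 1.
  reduce S modulo (f_1, f_2, f_3, g_4, g_5):
  remainder -vw - u + v - w + 1 ≠ 0; add g_6 = -vw - u + v - w + 1 to the basis.

S(f_3,g_4): lcm = uv^3. S = -uv^2w + uvw^2 - u^2w - uv^2 - uvw + v^2w + uv - uw.
  reduce S modulo (f_1, f_2, f_3, g_4, g_5, g_6):
  remainder -uw^2 - uw + v^2 - v ≠ 0; add g_7 = -uw^2 - uw + v^2 - v to the basis.

S(f_3,g_5): lcm = uvw^2. S = -uv^2 + uvw - uw^2 + w^3 - u^2 + uw.
  reduce S modulo (f_1, f_2, f_3, g_4, g_5, g_6, g_7):
  remainder w^3 + uw - v + w + 1 ≠ 0; add g_8 = w^3 + uw - v + w + 1 to the basis.

S(f_3,g_6): lcm = uvw. S = -u^2 + uv + uw + w^2 + u.
  reduce S modulo (f_1, f_2, f_3, g_4, g_5, g_6, g_7, g_8):
  remainder uw - v^2 + w^2 - u ≠ 0; add g_9 = uw - v^2 + w^2 - u to the basis.

The other S-polynomials (S(f_1,g_4), S(f_2,g_4), S(f_1,g_5), S(f_2,g_5), S(g_4,g_5), S(f_1,g_6), S(f_2,g_6), S(g_4,g_6), S(g_5,g_6), S(f_1,g_7), S(f_2,g_7), S(f_3,g_7), S(g_4,g_7), S(g_5,g_7), S(g_6,g_7), S(f_1,g_8), S(f_2,g_8), S(f_3,g_8), S(g_4,g_8), S(g_5,g_8), S(g_6,g_8), S(g_7,g_8), S(f_1,g_9), S(f_2,g_9), S(f_3,g_9), S(g_4,g_9), S(g_5,g_9), S(g_6,g_9), S(g_7,g_9), S(g_8,g_9)) all reduce to 0 modulo the current basis, so we have a Gröbner basis.
Inter-reduce: drop elements whose leading term is divisible by another's, tail-reduce, and make monic.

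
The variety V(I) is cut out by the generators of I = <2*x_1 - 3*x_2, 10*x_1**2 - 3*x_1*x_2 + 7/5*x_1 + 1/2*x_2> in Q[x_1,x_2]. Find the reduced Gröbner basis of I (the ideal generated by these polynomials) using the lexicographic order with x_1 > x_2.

G = {x_1 - 3/2*x_2, x_2**2 + 13/90*x_2}

f_1 = 2*x_1 - 3*x_2, LT = x_1.
f_2 = 10*x_1**2 - 3*x_1*x_2 + 7/5*x_1 + 1/2*x_2, LT = x_1**2.

S(f_1,f_2): lcm = x_1**2. S = -6/5*x_1*x_2 - 7/50*x_1 - 1/20*x_2.
  leading term x_1*x_2: subtract (-3/5*x_2)·f_1 from -6/5*x_1*x_2 - 7/50*x_1 - 1/20*x_2 → -7/50*x_1 - 9/5*x_2**2 - 1/20*x_2
  leading term x_1: subtract (-7/100)·f_1 from -7/50*x_1 - 9/5*x_2**2 - 1/20*x_2 → -9/5*x_2**2 - 13/50*x_2
  leading term x_2**2: no divisor's leading term divides it; move -9/5*x_2**2 to the remainder.
  leading term x_2: no divisor's leading term divides it; move -13/50*x_2 to the remainder.
  remainder -9/5*x_2**2 - 13/50*x_2 ≠ 0; add g_3 = -9/5*x_2**2 - 13/50*x_2 to the basis.

S(f_1,g_3): leading monomials are coprime, so the S-polynomial reduces to 0 (Buchberger's first criterion).
S(f_2,g_3): leading monomials are coprime, so the S-polynomial reduces to 0 (Buchberger's first criterion).
Every S-polynomial of the final basis reduces to 0, so we have a Gröbner basis.
Inter-reduce: drop elements whose leading term is divisible by another's, tail-reduce, and make monic.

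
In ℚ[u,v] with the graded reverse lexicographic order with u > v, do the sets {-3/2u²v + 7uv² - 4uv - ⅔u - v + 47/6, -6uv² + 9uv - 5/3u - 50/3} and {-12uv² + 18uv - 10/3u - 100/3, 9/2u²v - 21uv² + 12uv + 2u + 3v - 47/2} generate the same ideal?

Yes, the ideals are equal.

For a fixed monomial order, each ideal has a unique reduced Gröbner basis; comparing bases decides equality.
Buchberger on the first generating set:
f_1 = -3/2u²v + 7uv² - 4uv - ⅔u - v + 47/6, LT = u²v.
f_2 = -6uv² + 9uv - 5/3u - 50/3, LT = uv².

S(f_1,f_2): lcm = u²v². S = -14/3uv³ + 3/2u²v + 8/3uv² - 5/18u² + 4/9uv + ⅔v² - 25/9u - 47/9v.
  reduce S modulo (f_1, f_2):
  remainder -5/18u² + 47/27uv + ⅔v² - 113/27u + 182/27v + 23/54 ≠ 0; add g_3 = -5/18u² + 47/27uv + ⅔v² - 113/27u + 182/27v + 23/54 to the basis.

S(f_1,g_3): lcm = u²v. S = 8/5uv² + 12/5v³ - 62/5uv + 364/15v² + 4/9u + 11/5v - 47/9.
  reduce S modulo (f_1, f_2, g_3):
  remainder 12/5v³ - 10uv + 364/15v² + 11/5v - 29/3 ≠ 0; add g_4 = 12/5v³ - 10uv + 364/15v² + 11/5v - 29/3 to the basis.

The other S-polynomials (S(f_2,g_3), S(f_1,g_4), S(f_2,g_4), S(g_3,g_4)) all reduce to 0 modulo the current basis, so we have a Gröbner basis.
Inter-reduce: drop elements whose leading term is divisible by another's, tail-reduce, and make monic.
Reduced Gröbner basis: {uv² - 3/2uv + 5/18u + 25/9, v³ - 25/6uv + 91/9v² + 11/12v - 145/36, u² - 94/15uv - 12/5v² + 226/15u - 364/15v - 23/15}.

Buchberger on the second generating set:
h_1 = -12uv² + 18uv - 10/3u - 100/3, LT = uv².
h_2 = 9/2u²v - 21uv² + 12uv + 2u + 3v - 47/2, LT = u²v.

S(h_1,h_2): lcm = u²v². S = 14/3uv³ - 3/2u²v - 8/3uv² + 5/18u² - 4/9uv - ⅔v² + 25/9u + 47/9v.
  reduce S modulo (h_1, h_2):
  remainder 5/18u² - 47/27uv - ⅔v² + 113/27u - 182/27v - 23/54 ≠ 0; add k_3 = 5/18u² - 47/27uv - ⅔v² + 113/27u - 182/27v - 23/54 to the basis.

S(h_1,k_3): lcm = u²v². S = 94/15uv³ + 12/5v⁴ - 3/2u²v - 226/15uv² + 364/15v³ + 5/18u² + 23/15v² + 25/9u.
  reduce S modulo (h_1, h_2, k_3):
  remainder 12/5v⁴ + 364/15v³ - 15uv + 11/5v² + 25/9u - 29/3v + 250/9 ≠ 0; add k_4 = 12/5v⁴ + 364/15v³ - 15uv + 11/5v² + 25/9u - 29/3v + 250/9 to the basis.

S(h_2,k_3): lcm = u²v. S = 8/5uv² + 12/5v³ - 62/5uv + 364/15v² + 4/9u + 11/5v - 47/9.
  reduce S modulo (h_1, h_2, k_3, k_4):
  remainder 12/5v³ - 10uv + 364/15v² + 11/5v - 29/3 ≠ 0; add k_5 = 12/5v³ - 10uv + 364/15v² + 11/5v - 29/3 to the basis.

The other S-polynomials (S(h_1,k_4), S(h_2,k_4), S(k_3,k_4), S(h_1,k_5), S(h_2,k_5), S(k_3,k_5), S(k_4,k_5)) all reduce to 0 modulo the current basis, so we have a Gröbner basis.
Inter-reduce: drop elements whose leading term is divisible by another's, tail-reduce, and make monic.
Reduced Gröbner basis: {uv² - 3/2uv + 5/18u + 25/9, v³ - 25/6uv + 91/9v² + 11/12v - 145/36, u² - 94/15uv - 12/5v² + 226/15u - 364/15v - 23/15}.

The two bases agree; hence the ideals are identical.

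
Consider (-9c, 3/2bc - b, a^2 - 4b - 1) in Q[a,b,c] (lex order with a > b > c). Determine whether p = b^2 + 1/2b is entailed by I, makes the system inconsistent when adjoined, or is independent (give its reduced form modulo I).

b^2 + 1/2b lies in I (it reduces to 0).

First compute the reduced Gröbner basis of I by Buchberger's algorithm.
f_1 = -9c, LT = c.
f_2 = 3/2bc - b, LT = bc.
f_3 = a^2 - 4b - 1, LT = a^2.

S(f_1,f_2): lcm = bc. S = 2/3b.
  reduce S modulo (f_1, f_2, f_3):
  remainder 2/3b ≠ 0; add h_4 = 2/3b to the basis.

The other S-polynomials (S(f_1,f_3), S(f_2,f_3), S(f_1,h_4), S(f_2,h_4), S(f_3,h_4)) all reduce to 0 modulo the current basis, so we have a Gröbner basis.
Inter-reduce: drop elements whose leading term is divisible by another's, tail-reduce, and make monic.
Reduced Gröbner basis: {a^2 - 1, b, c}.
Label its elements g_1 = a^2 - 1, g_2 = b, g_3 = c.

Reduce p = b^2 + 1/2b modulo G:
  leading term b^2: subtract (b)·g_2 from b^2 + 1/2b → 1/2b
  leading term b: subtract (1/2)·g_2 from 1/2b → 0
  normal form = 0.
Since the normal form is 0, p ∈ I.

Ideal membership is decidable via reduction modulo a Gröbner basis.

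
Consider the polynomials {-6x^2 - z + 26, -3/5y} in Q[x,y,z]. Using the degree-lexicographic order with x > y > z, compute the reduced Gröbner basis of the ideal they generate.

f_1 = -6x^2 - z + 26, LT = x^2.
f_2 = -3/5y, LT = y.

S(f_1,f_2): leading monomials are coprime, so the S-polynomial reduces to 0 (Buchberger's first criterion).
Every S-polynomial of the final basis reduces to 0, so we have a Gröbner basis.

G = {x^2 + 1/6z - 13/3, y}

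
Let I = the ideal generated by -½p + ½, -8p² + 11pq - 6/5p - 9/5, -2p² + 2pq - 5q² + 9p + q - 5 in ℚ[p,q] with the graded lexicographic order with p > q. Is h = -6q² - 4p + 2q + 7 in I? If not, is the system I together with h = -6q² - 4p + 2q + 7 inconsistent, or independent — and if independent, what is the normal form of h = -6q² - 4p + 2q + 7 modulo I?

Adjoining -6q² - 4p + 2q + 7 makes the ideal the whole ring: the system is inconsistent.

First compute the reduced Gröbner basis of I by Buchberger's algorithm.
f_1 = -½p + ½, LT = p.
f_2 = -8p² + 11pq - 6/5p - 9/5, LT = p².
f_3 = -2p² + 2pq - 5q² + 9p + q - 5, LT = p².

S(f_1,f_2): lcm = p². S = 11/8pq - 23/20p - 9/40.
  leading term pq: subtract (-11/4q)·f_1 from 11/8pq - 23/20p - 9/40 → -23/20p + 11/8q - 9/40
  leading term p: subtract (23/10)·f_1 from -23/20p + 11/8q - 9/40 → 11/8q - 11/8
  leading term q: no divisor's leading term divides it; move 11/8q to the remainder.
  leading term 1: no divisor's leading term divides it; move -11/8 to the remainder.
  remainder 11/8q - 11/8 ≠ 0; add k_4 = 11/8q - 11/8 to the basis.

The other S-polynomials (S(f_1,f_3), S(f_2,f_3), S(f_1,k_4), S(f_2,k_4), S(f_3,k_4)) all reduce to 0 modulo the current basis, so we have a Gröbner basis.
Inter-reduce: drop elements whose leading term is divisible by another's, tail-reduce, and make monic.
Reduced Gröbner basis: {p - 1, q - 1}.
Label its elements g_1 = p - 1, g_2 = q - 1.

Reduce h = -6q² - 4p + 2q + 7 modulo G:
  leading term q²: subtract (-6q)·g_2 from -6q² - 4p + 2q + 7 → -4p - 4q + 7
  leading term p: subtract (-4)·g_1 from -4p - 4q + 7 → -4q + 3
  leading term q: subtract (-4)·g_2 from -4q + 3 → -1
  leading term 1: no divisor's leading term divides it; move -1 to the remainder.
  normal form = -1.
The normal form is nonzero, so h ∉ I. Since h minus its normal form lies in I, I + (h) = I + (r) where r = -1; decide whether this ideal is the whole ring.
Here r = -1 is a nonzero constant, hence a unit: 1 ∈ I + (h), the Gröbner basis of I + (h) is {1}, and the enlarged system has no common solution — adjoining h is inconsistent.

Ideal membership is decidable via reduction modulo a Gröbner basis.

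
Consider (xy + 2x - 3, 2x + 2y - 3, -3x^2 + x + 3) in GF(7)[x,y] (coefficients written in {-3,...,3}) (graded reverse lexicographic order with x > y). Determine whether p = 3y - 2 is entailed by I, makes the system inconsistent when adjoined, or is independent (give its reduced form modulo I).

First compute the reduced Gröbner basis of I by Buchberger's algorithm.
f_1 = xy + 2x - 3, LT = xy.
f_2 = 2x + 2y - 3, LT = x.
f_3 = -3x^2 + x + 3, LT = x^2.

S(f_1,f_2): lcm = xy. S = -y^2 + 2x - 2y - 3.
  reduce S modulo (f_1, f_2, f_3):
  remainder -y^2 + 3y ≠ 0; add h_4 = -y^2 + 3y to the basis.

S(f_2,f_3): lcm = x^2. S = xy + 1.
  reduce S modulo (f_1, f_2, f_3, h_4):
  remainder 2y + 1 ≠ 0; add h_5 = 2y + 1 to the basis.

The other S-polynomials (S(f_1,f_3), S(f_1,h_4), S(f_2,h_4), S(f_3,h_4), S(f_1,h_5), S(f_2,h_5), S(f_3,h_5), S(h_4,h_5)) all reduce to 0 modulo the current basis, so we have a Gröbner basis.
Inter-reduce: drop elements whose leading term is divisible by another's, tail-reduce, and make monic.
Reduced Gröbner basis: {x - 2, y - 3}.
Label its elements g_1 = x - 2, g_2 = y - 3.

Reduce p = 3y - 2 modulo G:
  leading term y: subtract (3)·g_2 from 3y - 2 → 0
  normal form = 0.
Since the normal form is 0, p ∈ I.

3y - 2 lies in I (it reduces to 0).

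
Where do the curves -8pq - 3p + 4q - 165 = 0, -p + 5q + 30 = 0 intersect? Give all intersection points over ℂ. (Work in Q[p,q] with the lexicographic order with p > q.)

Compute a lex Gröbner basis by Buchberger's algorithm.
f_1 = -8pq - 3p + 4q - 165, LT = pq.
f_2 = -p + 5q + 30, LT = p.

S(f_1,f_2): lcm = pq. S = 3/8p + 5q^2 + 59/2q + 165/8.
  leading term p: subtract (-3/8)·f_2 from 3/8p + 5q^2 + 59/2q + 165/8 → 5q^2 + 251/8q + 255/8
  leading term q^2: no divisor's leading term divides it; move 5q^2 to the remainder.
  leading term q: no divisor's leading term divides it; move 251/8q to the remainder.
  leading term 1: no divisor's leading term divides it; move 255/8 to the remainder.
  remainder 5q^2 + 251/8q + 255/8 ≠ 0; add h_3 = 5q^2 + 251/8q + 255/8 to the basis.

The other S-polynomials (S(f_1,h_3), S(f_2,h_3)) all reduce to 0 modulo the current basis, so we have a Gröbner basis.
Inter-reduce: drop elements whose leading term is divisible by another's, tail-reduce, and make monic.
Reduced Gröbner basis: {p - 5q - 30, q^2 + 251/40q + 51/8}.

From the last basis element, q^2 + 251/40q + 51/8 = 0, so q takes values in {-5, -51/40}. Each choice, substituted upward through the basis, yields the corresponding point(s) of the solution set.
  q = -5: the earlier basis element becomes p - 5 = 0, giving p = 5 — point (5, -5).
  q = -51/40: the earlier basis element becomes p - 189/8 = 0, giving p = 189/8 — point (189/8, -51/40).
Substituting each solution back into the original system confirms all equations vanish.

{(5, -5), (189/8, -51/40)}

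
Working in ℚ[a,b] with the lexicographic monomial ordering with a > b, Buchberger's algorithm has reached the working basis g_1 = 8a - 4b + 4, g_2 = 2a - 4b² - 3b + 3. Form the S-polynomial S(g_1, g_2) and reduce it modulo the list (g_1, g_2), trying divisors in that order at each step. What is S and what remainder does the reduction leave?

lcm(LM(g_1), LM(g_2)) = a.
S = (lcm/LT(g_1))·g_1 − (lcm/LT(g_2))·g_2 = 2b² + b - 1.
Reduce S modulo (g_1, g_2) in that order:
  leading term b²: no divisor's leading term divides it; move 2b² to the remainder.
  leading term b: no divisor's leading term divides it; move b to the remainder.
  leading term 1: no divisor's leading term divides it; move -1 to the remainder.
The remainder 2b² + b - 1 is nonzero, so it would be added as the next basis element.
This is the inner loop of Buchberger's algorithm — each nonzero remainder becomes a new basis element.

S(g_1, g_2) = 2b² + b - 1; remainder on division = 2b² + b - 1.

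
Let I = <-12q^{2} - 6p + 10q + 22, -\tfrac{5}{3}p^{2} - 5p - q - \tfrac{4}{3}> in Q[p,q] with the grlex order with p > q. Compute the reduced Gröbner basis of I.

f_1 = -12q^{2} - 6p + 10q + 22, LT = q^{2}.
f_2 = -\tfrac{5}{3}p^{2} - 5p - q - \tfrac{4}{3}, LT = p^{2}.

The S-polynomials (S(f_1,f_2)) all reduce to 0 modulo the current basis, so we have a Gröbner basis.

G = {p^{2} + 3p + \tfrac{3}{5}q + \tfrac{4}{5}, q^{2} + \tfrac{1}{2}p - \tfrac{5}{6}q - \tfrac{11}{6}}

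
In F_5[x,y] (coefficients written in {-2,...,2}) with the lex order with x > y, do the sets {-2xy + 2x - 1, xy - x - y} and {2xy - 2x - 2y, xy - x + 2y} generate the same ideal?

Since reduced Gröbner bases are canonical representatives of ideals under a given ordering, it suffices to compute and compare them.
Buchberger on the first generating set:
f_1 = -2xy + 2x - 1, LT = xy.
f_2 = xy - x - y, LT = xy.

S(f_1,f_2): lcm = xy. S = y - 2.
  leading term y: no divisor's leading term divides it; move y to the remainder.
  leading term 1: no divisor's leading term divides it; move -2 to the remainder.
  remainder y - 2 ≠ 0; add g_3 = y - 2 to the basis.

S(f_1,g_3): lcm = xy. S = x - 2.
  leading term x: no divisor's leading term divides it; move x to the remainder.
  leading term 1: no divisor's leading term divides it; move -2 to the remainder.
  remainder x - 2 ≠ 0; add g_4 = x - 2 to the basis.

The other S-polynomials (S(f_2,g_3), S(f_1,g_4), S(f_2,g_4), S(g_3,g_4)) all reduce to 0 modulo the current basis, so we have a Gröbner basis.
Inter-reduce: drop elements whose leading term is divisible by another's, tail-reduce, and make monic.
Reduced Gröbner basis: {x - 2, y - 2}.

Buchberger on the second generating set:
h_1 = 2xy - 2x - 2y, LT = xy.
h_2 = xy - x + 2y, LT = xy.

S(h_1,h_2): lcm = xy. S = 2y.
  leading term y: no divisor's leading term divides it; move 2y to the remainder.
  remainder 2y ≠ 0; add k_3 = 2y to the basis.

S(h_1,k_3): lcm = xy. S = -x - y.
  leading term x: no divisor's leading term divides it; move -x to the remainder.
  leading term y: subtract (2)·k_3 from -y → 0
  remainder -x ≠ 0; add k_4 = -x to the basis.

The other S-polynomials (S(h_2,k_3), S(h_1,k_4), S(h_2,k_4), S(k_3,k_4)) all reduce to 0 modulo the current basis, so we have a Gröbner basis.
Inter-reduce: drop elements whose leading term is divisible by another's, tail-reduce, and make monic.
Reduced Gröbner basis: {x, y}.

Since the reduced bases disagree, the two ideals are not the same.

No, the ideals differ.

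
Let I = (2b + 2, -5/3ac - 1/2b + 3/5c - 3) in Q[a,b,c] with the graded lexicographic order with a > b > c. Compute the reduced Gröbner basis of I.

G = {ac - 9/25c + 3/2, b + 1}

f_1 = 2b + 2, LT = b.
f_2 = -5/3ac - 1/2b + 3/5c - 3, LT = ac.

The S-polynomials (S(f_1,f_2)) all reduce to 0 modulo the current basis, so we have a Gröbner basis.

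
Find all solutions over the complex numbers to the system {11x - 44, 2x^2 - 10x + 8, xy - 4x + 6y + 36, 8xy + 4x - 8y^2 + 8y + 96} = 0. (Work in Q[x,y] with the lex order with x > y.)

Compute a lex Gröbner basis by Buchberger's algorithm.
f_1 = 11x - 44, LT = x.
f_2 = 2x^2 - 10x + 8, LT = x^2.
f_3 = xy - 4x + 6y + 36, LT = xy.
f_4 = 8xy + 4x - 8y^2 + 8y + 96, LT = xy.

S(f_1,f_3): lcm = xy. S = 4x - 10y - 36.
  reduce S modulo (f_1, f_2, f_3, f_4):
  remainder -10y - 20 ≠ 0; add h_5 = -10y - 20 to the basis.

The other S-polynomials (S(f_1,f_2), S(f_1,f_4), S(f_2,f_3), S(f_2,f_4), S(f_3,f_4), S(f_1,h_5), S(f_2,h_5), S(f_3,h_5), S(f_4,h_5)) all reduce to 0 modulo the current basis, so we have a Gröbner basis.
Inter-reduce: drop elements whose leading term is divisible by another's, tail-reduce, and make monic.
Reduced Gröbner basis: {x - 4, y + 2}.

From the last basis element, y + 2 = 0, so y takes values in {-2}. Each choice, substituted upward through the basis, yields the corresponding point(s) of the solution set.
  y = -2: the earlier basis element becomes x - 4 = 0, giving x = 4 — point (4, -2).

{(4, -2)}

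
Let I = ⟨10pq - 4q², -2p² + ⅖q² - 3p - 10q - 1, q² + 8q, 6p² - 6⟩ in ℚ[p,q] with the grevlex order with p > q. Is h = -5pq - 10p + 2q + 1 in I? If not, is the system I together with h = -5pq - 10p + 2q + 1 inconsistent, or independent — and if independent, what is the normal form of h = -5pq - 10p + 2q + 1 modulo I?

Adjoining -5pq - 10p + 2q + 1 makes the ideal the whole ring: the system is inconsistent.

First compute the reduced Gröbner basis of I by Buchberger's algorithm.
f_1 = 10pq - 4q², LT = pq.
f_2 = -2p² + ⅖q² - 3p - 10q - 1, LT = p².
f_3 = q² + 8q, LT = q².
f_4 = 6p² - 6, LT = p².

S(f_1,f_2): lcm = p²q. S = -⅖pq² + ⅕q³ - 3/2pq - 5q² - ½q.
  leading term pq²: subtract (-1/25q)·f_1 from -⅖pq² + ⅕q³ - 3/2pq - 5q² - ½q → 1/25q³ - 3/2pq - 5q² - ½q
  leading term q³: subtract (1/25q)·f_3 from 1/25q³ - 3/2pq - 5q² - ½q → -3/2pq - 133/25q² - ½q
  leading term pq: subtract (-3/20)·f_1 from -3/2pq - 133/25q² - ½q → -148/25q² - ½q
  leading term q²: subtract (-148/25)·f_3 from -148/25q² - ½q → 2343/50q
  leading term q: no divisor's leading term divides it; move 2343/50q to the remainder.
  remainder 2343/50q ≠ 0; add k_5 = 2343/50q to the basis.

S(f_2,f_4): lcm = p². S = -⅕q² + 3/2p + 5q + 3/2.
  leading term q²: subtract (-⅕)·f_3 from -⅕q² + 3/2p + 5q + 3/2 → 3/2p + 33/5q + 3/2
  leading term p: no divisor's leading term divides it; move 3/2p to the remainder.
  leading term q: subtract (10/71)·k_5 from 33/5q + 3/2 → 3/2
  leading term 1: no divisor's leading term divides it; move 3/2 to the remainder.
  remainder 3/2p + 3/2 ≠ 0; add k_6 = 3/2p + 3/2 to the basis.

The other S-polynomials (S(f_1,f_3), S(f_1,f_4), S(f_2,f_3), S(f_3,f_4), S(f_1,k_5), S(f_2,k_5), S(f_3,k_5), S(f_4,k_5), S(f_1,k_6), S(f_2,k_6), S(f_3,k_6), S(f_4,k_6), S(k_5,k_6)) all reduce to 0 modulo the current basis, so we have a Gröbner basis.
Inter-reduce: drop elements whose leading term is divisible by another's, tail-reduce, and make monic.
Reduced Gröbner basis: {p + 1, q}.
Label its elements g_1 = p + 1, g_2 = q.

Reduce h = -5pq - 10p + 2q + 1 modulo G:
  leading term pq: subtract (-5q)·g_1 from -5pq - 10p + 2q + 1 → -10p + 7q + 1
  leading term p: subtract (-10)·g_1 from -10p + 7q + 1 → 7q + 11
  leading term q: subtract (7)·g_2 from 7q + 11 → 11
  leading term 1: no divisor's leading term divides it; move 11 to the remainder.
  normal form = 11.
The normal form is nonzero, so h ∉ I. Since h minus its normal form lies in I, I + (h) = I + (r) where r = 11; decide whether this ideal is the whole ring.
Here r = 11 is a nonzero constant, hence a unit: 1 ∈ I + (h), the Gröbner basis of I + (h) is {1}, and the enlarged system has no common solution — adjoining h is inconsistent.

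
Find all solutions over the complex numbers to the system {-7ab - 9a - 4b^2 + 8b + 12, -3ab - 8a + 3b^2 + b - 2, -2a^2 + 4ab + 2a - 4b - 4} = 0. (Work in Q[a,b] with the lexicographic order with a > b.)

{(0, -1)}

Compute a lex Gröbner basis by Buchberger's algorithm.
f_1 = -7ab - 9a - 4b^2 + 8b + 12, LT = ab.
f_2 = -3ab - 8a + 3b^2 + b - 2, LT = ab.
f_3 = -2a^2 + 4ab + 2a - 4b - 4, LT = a^2.

S(f_1,f_2): lcm = ab. S = -29/21a + 11/7b^2 - 17/21b - 50/21.
  leading term a: no divisor's leading term divides it; move -29/21a to the remainder.
  leading term b^2: no divisor's leading term divides it; move 11/7b^2 to the remainder.
  leading term b: no divisor's leading term divides it; move -17/21b to the remainder.
  leading term 1: no divisor's leading term divides it; move -50/21 to the remainder.
  remainder -29/21a + 11/7b^2 - 17/21b - 50/21 ≠ 0; add h_4 = -29/21a + 11/7b^2 - 17/21b - 50/21 to the basis.

S(f_1,f_3): lcm = a^2b. S = 9/7a^2 + 18/7ab^2 - 1/7ab - 12/7a - 2b^2 - 2b.
  leading term a^2: subtract (-9/14)·f_3 from 9/7a^2 + 18/7ab^2 - 1/7ab - 12/7a - 2b^2 - 2b → 18/7ab^2 + 17/7ab - 3/7a - 2b^2 - 32/7b - 18/7
  leading term ab^2: subtract (-18/49b)·f_1 from 18/7ab^2 + 17/7ab - 3/7a - 2b^2 - 32/7b - 18/7 → -43/49ab - 3/7a - 72/49b^3 + 46/49b^2 - 8/49b - 18/7
  leading term ab: subtract (43/343)·f_1 from -43/49ab - 3/7a - 72/49b^3 + 46/49b^2 - 8/49b - 18/7 → 240/343a - 72/49b^3 + 494/343b^2 - 400/343b - 1398/343
  leading term a: subtract (-720/1421)·h_4 from 240/343a - 72/49b^3 + 494/343b^2 - 400/343b - 1398/343 → -72/49b^3 + 454/203b^2 - 320/203b - 7506/1421
  leading term b^3: no divisor's leading term divides it; move -72/49b^3 to the remainder.
  leading term b^2: no divisor's leading term divides it; move 454/203b^2 to the remainder.
  leading term b: no divisor's leading term divides it; move -320/203b to the remainder.
  leading term 1: no divisor's leading term divides it; move -7506/1421 to the remainder.
  remainder -72/49b^3 + 454/203b^2 - 320/203b - 7506/1421 ≠ 0; add h_5 = -72/49b^3 + 454/203b^2 - 320/203b - 7506/1421 to the basis.

S(f_2,f_3): lcm = a^2b. S = 8/3a^2 + ab^2 + 2/3ab + 2/3a - 2b^2 - 2b.
  leading term a^2: subtract (-4/3)·f_3 from 8/3a^2 + ab^2 + 2/3ab + 2/3a - 2b^2 - 2b → ab^2 + 6ab + 10/3a - 2b^2 - 22/3b - 16/3
  leading term ab^2: subtract (-1/7b)·f_1 from ab^2 + 6ab + 10/3a - 2b^2 - 22/3b - 16/3 → 33/7ab + 10/3a - 4/7b^3 - 6/7b^2 - 118/21b - 16/3
  leading term ab: subtract (-33/49)·f_1 from 33/7ab + 10/3a - 4/7b^3 - 6/7b^2 - 118/21b - 16/3 → -401/147a - 4/7b^3 - 174/49b^2 - 34/147b + 404/147
  leading term a: subtract (401/203)·h_4 from -401/147a - 4/7b^3 - 174/49b^2 - 34/147b + 404/147 → -4/7b^3 - 193/29b^2 + 119/87b + 4538/609
  leading term b^3: subtract (7/18)·h_5 from -4/7b^3 - 193/29b^2 + 119/87b + 4538/609 → -1964/261b^2 + 517/261b + 827/87
  leading term b^2: no divisor's leading term divides it; move -1964/261b^2 to the remainder.
  leading term b: no divisor's leading term divides it; move 517/261b to the remainder.
  leading term 1: no divisor's leading term divides it; move 827/87 to the remainder.
  remainder -1964/261b^2 + 517/261b + 827/87 ≠ 0; add h_6 = -1964/261b^2 + 517/261b + 827/87 to the basis.

S(f_1,h_4): lcm = ab. S = 9/7a + 33/29b^3 - 3/203b^2 - 582/203b - 12/7.
  leading term a: subtract (-27/29)·h_4 from 9/7a + 33/29b^3 - 3/203b^2 - 582/203b - 12/7 → 33/29b^3 + 42/29b^2 - 105/29b - 114/29
  leading term b^3: subtract (-539/696)·h_5 from 33/29b^3 + 42/29b^2 - 105/29b - 114/29 → 32095/10092b^2 - 12215/2523b - 26985/3364
  leading term b^2: subtract (-96285/227824)·h_6 from 32095/10092b^2 - 12215/2523b - 26985/3364 → -912275/227824b - 912275/227824
  leading term b: no divisor's leading term divides it; move -912275/227824b to the remainder.
  leading term 1: no divisor's leading term divides it; move -912275/227824 to the remainder.
  remainder -912275/227824b - 912275/227824 ≠ 0; add h_7 = -912275/227824b - 912275/227824 to the basis.

The other S-polynomials (S(f_2,h_4), S(f_3,h_4), S(f_1,h_5), S(f_2,h_5), S(f_3,h_5), S(h_4,h_5), S(f_1,h_6), S(f_2,h_6), S(f_3,h_6), S(h_4,h_6), S(h_5,h_6), S(f_1,h_7), S(f_2,h_7), S(f_3,h_7), S(h_4,h_7), S(h_5,h_7), S(h_6,h_7)) all reduce to 0 modulo the current basis, so we have a Gröbner basis.
Inter-reduce: drop elements whose leading term is divisible by another's, tail-reduce, and make monic.
Reduced Gröbner basis: {a, b + 1}.

The lex basis is triangular: the last element involves only b. Solving b + 1 = 0 gives b ∈ {-1}; substituting each value into the earlier elements determines the remaining variables.
  b = -1: the earlier basis element becomes a = 0, giving a = 0 — point (0, -1).
Check: every point annihilates each of the original generators.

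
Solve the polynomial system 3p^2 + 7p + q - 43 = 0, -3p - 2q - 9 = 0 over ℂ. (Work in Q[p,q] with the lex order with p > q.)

Compute a lex Gröbner basis by Buchberger's algorithm.
f_1 = 3p^2 + 7p + q - 43, LT = p^2.
f_2 = -3p - 2q - 9, LT = p.

S(f_1,f_2): lcm = p^2. S = -2/3pq - 2/3p + 1/3q - 43/3.
  leading term pq: subtract (2/9q)·f_2 from -2/3pq - 2/3p + 1/3q - 43/3 → -2/3p + 4/9q^2 + 7/3q - 43/3
  leading term p: subtract (2/9)·f_2 from -2/3p + 4/9q^2 + 7/3q - 43/3 → 4/9q^2 + 25/9q - 37/3
  leading term q^2: no divisor's leading term divides it; move 4/9q^2 to the remainder.
  leading term q: no divisor's leading term divides it; move 25/9q to the remainder.
  leading term 1: no divisor's leading term divides it; move -37/3 to the remainder.
  remainder 4/9q^2 + 25/9q - 37/3 ≠ 0; add h_3 = 4/9q^2 + 25/9q - 37/3 to the basis.

The other S-polynomials (S(f_1,h_3), S(f_2,h_3)) all reduce to 0 modulo the current basis, so we have a Gröbner basis.
Inter-reduce: drop elements whose leading term is divisible by another's, tail-reduce, and make monic.
Reduced Gröbner basis: {p + 2/3q + 3, q^2 + 25/4q - 111/4}.

From the last basis element, q^2 + 25/4q - 111/4 = 0, so q takes values in {-37/4, 3}. Each choice, substituted upward through the basis, yields the corresponding point(s) of the solution set.
  q = -37/4: the earlier basis element becomes p - 19/6 = 0, giving p = 19/6 — point (19/6, -37/4).
  q = 3: the earlier basis element becomes p + 5 = 0, giving p = -5 — point (-5, 3).
Check: every point annihilates each of the original generators.

{(19/6, -37/4), (-5, 3)}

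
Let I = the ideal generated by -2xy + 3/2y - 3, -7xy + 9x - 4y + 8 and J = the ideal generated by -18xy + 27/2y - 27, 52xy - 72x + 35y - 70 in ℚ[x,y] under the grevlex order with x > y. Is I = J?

Equality of ideals is decidable: compute both reduced Gröbner bases (unique for the ordering) and check whether they agree.
Buchberger on the first generating set:
f_1 = -2xy + 3/2y - 3, LT = xy.
f_2 = -7xy + 9x - 4y + 8, LT = xy.

S(f_1,f_2): lcm = xy. S = 9/7x - 37/28y + 37/14.
  reduce S modulo (f_1, f_2):
  remainder 9/7x - 37/28y + 37/14 ≠ 0; add g_3 = 9/7x - 37/28y + 37/14 to the basis.

S(f_1,g_3): lcm = xy. S = 37/36y² - 101/36y + 3/2.
  reduce S modulo (f_1, f_2, g_3):
  remainder 37/36y² - 101/36y + 3/2 ≠ 0; add g_4 = 37/36y² - 101/36y + 3/2 to the basis.

The other S-polynomials (S(f_2,g_3), S(f_1,g_4), S(f_2,g_4), S(g_3,g_4)) all reduce to 0 modulo the current basis, so we have a Gröbner basis.
Inter-reduce: drop elements whose leading term is divisible by another's, tail-reduce, and make monic.
Reduced Gröbner basis: {y² - 101/37y + 54/37, x - 37/36y + 37/18}.

Buchberger on the second generating set:
h_1 = -18xy + 27/2y - 27, LT = xy.
h_2 = 52xy - 72x + 35y - 70, LT = xy.

S(h_1,h_2): lcm = xy. S = 18/13x - 37/26y + 37/13.
  reduce S modulo (h_1, h_2):
  remainder 18/13x - 37/26y + 37/13 ≠ 0; add k_3 = 18/13x - 37/26y + 37/13 to the basis.

S(h_1,k_3): lcm = xy. S = 37/36y² - 101/36y + 3/2.
  reduce S modulo (h_1, h_2, k_3):
  remainder 37/36y² - 101/36y + 3/2 ≠ 0; add k_4 = 37/36y² - 101/36y + 3/2 to the basis.

The other S-polynomials (S(h_2,k_3), S(h_1,k_4), S(h_2,k_4), S(k_3,k_4)) all reduce to 0 modulo the current basis, so we have a Gröbner basis.
Inter-reduce: drop elements whose leading term is divisible by another's, tail-reduce, and make monic.
Reduced Gröbner basis: {y² - 101/37y + 54/37, x - 37/36y + 37/18}.

Same reduced basis, so the two generating sets span the same ideal.

Yes, the ideals are equal.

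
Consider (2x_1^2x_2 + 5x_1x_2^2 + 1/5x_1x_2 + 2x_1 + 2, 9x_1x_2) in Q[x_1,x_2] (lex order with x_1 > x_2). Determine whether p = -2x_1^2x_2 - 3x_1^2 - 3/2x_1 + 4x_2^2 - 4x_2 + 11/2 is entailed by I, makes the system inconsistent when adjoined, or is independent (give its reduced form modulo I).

Adjoining -2x_1^2x_2 - 3x_1^2 - 3/2x_1 + 4x_2^2 - 4x_2 + 11/2 makes the ideal the whole ring: the system is inconsistent.

First compute the reduced Gröbner basis of I by Buchberger's algorithm.
f_1 = 2x_1^2x_2 + 5x_1x_2^2 + 1/5x_1x_2 + 2x_1 + 2, LT = x_1^2x_2.
f_2 = 9x_1x_2, LT = x_1x_2.

S(f_1,f_2): lcm = x_1^2x_2. S = 5/2x_1x_2^2 + 1/10x_1x_2 + x_1 + 1.
  leading term x_1x_2^2: subtract (5/18x_2)·f_2 from 5/2x_1x_2^2 + 1/10x_1x_2 + x_1 + 1 → 1/10x_1x_2 + x_1 + 1
  leading term x_1x_2: subtract (1/90)·f_2 from 1/10x_1x_2 + x_1 + 1 → x_1 + 1
  leading term x_1: no divisor's leading term divides it; move x_1 to the remainder.
  leading term 1: no divisor's leading term divides it; move 1 to the remainder.
  remainder x_1 + 1 ≠ 0; add h_3 = x_1 + 1 to the basis.

S(f_2,h_3): lcm = x_1x_2. S = -x_2.
  leading term x_2: no divisor's leading term divides it; move -x_2 to the remainder.
  remainder -x_2 ≠ 0; add h_4 = -x_2 to the basis.

The other S-polynomials (S(f_1,h_3), S(f_1,h_4), S(f_2,h_4), S(h_3,h_4)) all reduce to 0 modulo the current basis, so we have a Gröbner basis.
Inter-reduce: drop elements whose leading term is divisible by another's, tail-reduce, and make monic.
Reduced Gröbner basis: {x_1 + 1, x_2}.
Label its elements g_1 = x_1 + 1, g_2 = x_2.

Reduce p = -2x_1^2x_2 - 3x_1^2 - 3/2x_1 + 4x_2^2 - 4x_2 + 11/2 modulo G:
  leading term x_1^2x_2: subtract (-2x_1x_2)·g_1 from -2x_1^2x_2 - 3x_1^2 - 3/2x_1 + 4x_2^2 - 4x_2 + 11/2 → -3x_1^2 + 2x_1x_2 - 3/2x_1 + 4x_2^2 - 4x_2 + 11/2
  leading term x_1^2: subtract (-3x_1)·g_1 from -3x_1^2 + 2x_1x_2 - 3/2x_1 + 4x_2^2 - 4x_2 + 11/2 → 2x_1x_2 + 3/2x_1 + 4x_2^2 - 4x_2 + 11/2
  leading term x_1x_2: subtract (2x_2)·g_1 from 2x_1x_2 + 3/2x_1 + 4x_2^2 - 4x_2 + 11/2 → 3/2x_1 + 4x_2^2 - 6x_2 + 11/2
  leading term x_1: subtract (3/2)·g_1 from 3/2x_1 + 4x_2^2 - 6x_2 + 11/2 → 4x_2^2 - 6x_2 + 4
  leading term x_2^2: subtract (4x_2)·g_2 from 4x_2^2 - 6x_2 + 4 → -6x_2 + 4
  leading term x_2: subtract (-6)·g_2 from -6x_2 + 4 → 4
  leading term 1: no divisor's leading term divides it; move 4 to the remainder.
  normal form = 4.
The normal form is nonzero, so p ∉ I. Since p minus its normal form lies in I, I + (p) = I + (r) where r = 4; decide whether this ideal is the whole ring.
Here r = 4 is a nonzero constant, hence a unit: 1 ∈ I + (p), the Gröbner basis of I + (p) is {1}, and the enlarged system has no common solution — adjoining p is inconsistent.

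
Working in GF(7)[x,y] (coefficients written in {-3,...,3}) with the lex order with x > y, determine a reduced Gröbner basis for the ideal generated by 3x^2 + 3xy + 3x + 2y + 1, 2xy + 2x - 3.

G = {x + 2y^2 - 3y + 2, y^3 + 3y^2 + 3y}

f_1 = 3x^2 + 3xy + 3x + 2y + 1, LT = x^2.
f_2 = 2xy + 2x - 3, LT = xy.

S(f_1,f_2): lcm = x^2y. S = -x^2 + xy^2 + xy - 2x + 3y^2 - 2y.
  leading term x^2: subtract (2)·f_1 from -x^2 + xy^2 + xy - 2x + 3y^2 - 2y → xy^2 + 2xy - x + 3y^2 + y - 2
  leading term xy^2: subtract (-3y)·f_2 from xy^2 + 2xy - x + 3y^2 + y - 2 → xy - x + 3y^2 - y - 2
  leading term xy: subtract (-3)·f_2 from xy - x + 3y^2 - y - 2 → -2x + 3y^2 - y + 3
  leading term x: no divisor's leading term divides it; move -2x to the remainder.
  leading term y^2: no divisor's leading term divides it; move 3y^2 to the remainder.
  leading term y: no divisor's leading term divides it; move -y to the remainder.
  leading term 1: no divisor's leading term divides it; move 3 to the remainder.
  remainder -2x + 3y^2 - y + 3 ≠ 0; add g_3 = -2x + 3y^2 - y + 3 to the basis.

S(f_2,g_3): lcm = xy. S = x - 2y^3 + 3y^2 - 2y + 2.
  leading term x: subtract (3)·g_3 from x - 2y^3 + 3y^2 - 2y + 2 → -2y^3 + y^2 + y
  leading term y^3: no divisor's leading term divides it; move -2y^3 to the remainder.
  leading term y^2: no divisor's leading term divides it; move y^2 to the remainder.
  leading term y: no divisor's leading term divides it; move y to the remainder.
  remainder -2y^3 + y^2 + y ≠ 0; add g_4 = -2y^3 + y^2 + y to the basis.

The other S-polynomials (S(f_1,g_3), S(f_1,g_4), S(f_2,g_4), S(g_3,g_4)) all reduce to 0 modulo the current basis, so we have a Gröbner basis.
Inter-reduce: drop elements whose leading term is divisible by another's, tail-reduce, and make monic.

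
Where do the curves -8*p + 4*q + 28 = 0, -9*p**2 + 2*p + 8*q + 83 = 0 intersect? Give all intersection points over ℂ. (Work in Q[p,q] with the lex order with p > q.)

Compute a lex Gröbner basis by Buchberger's algorithm.
f_1 = -8*p + 4*q + 28, LT = p.
f_2 = -9*p**2 + 2*p + 8*q + 83, LT = p**2.

S(f_1,f_2): lcm = p**2. S = -1/2*p*q - 59/18*p + 8/9*q + 83/9.
  leading term p*q: subtract (1/16*q)·f_1 from -1/2*p*q - 59/18*p + 8/9*q + 83/9 → -59/18*p - 1/4*q**2 - 31/36*q + 83/9
  leading term p: subtract (59/144)·f_1 from -59/18*p - 1/4*q**2 - 31/36*q + 83/9 → -1/4*q**2 - 5/2*q - 9/4
  leading term q**2: no divisor's leading term divides it; move -1/4*q**2 to the remainder.
  leading term q: no divisor's leading term divides it; move -5/2*q to the remainder.
  leading term 1: no divisor's leading term divides it; move -9/4 to the remainder.
  remainder -1/4*q**2 - 5/2*q - 9/4 ≠ 0; add h_3 = -1/4*q**2 - 5/2*q - 9/4 to the basis.

S(f_1,h_3): leading monomials are coprime, so the S-polynomial reduces to 0 (Buchberger's first criterion).
S(f_2,h_3): leading monomials are coprime, so the S-polynomial reduces to 0 (Buchberger's first criterion).
Every S-polynomial of the final basis reduces to 0, so we have a Gröbner basis.
Inter-reduce: drop elements whose leading term is divisible by another's, tail-reduce, and make monic.
Reduced Gröbner basis: {p - 1/2*q - 7/2, q**2 + 10*q + 9}.

Elimination: the polynomial q**2 + 10*q + 9 lies in the elimination ideal for q, so q ∈ {-9, -1}. For each such q, the remaining basis elements (now univariate) give the rest of the solution.
  q = -9: the earlier basis element becomes p + 1 = 0, giving p = -1 — point (-1, -9).
  q = -1: the earlier basis element becomes p - 3 = 0, giving p = 3 — point (3, -1).
Check: every point annihilates each of the original generators.

{(-1, -9), (3, -1)}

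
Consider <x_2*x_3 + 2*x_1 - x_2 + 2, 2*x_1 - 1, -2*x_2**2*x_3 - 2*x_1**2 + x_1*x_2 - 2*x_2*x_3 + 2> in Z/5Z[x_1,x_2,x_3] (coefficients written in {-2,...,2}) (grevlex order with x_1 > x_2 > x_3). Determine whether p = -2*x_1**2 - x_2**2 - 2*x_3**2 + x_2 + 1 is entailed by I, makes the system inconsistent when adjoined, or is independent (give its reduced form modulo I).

First compute the reduced Gröbner basis of I by Buchberger's algorithm.
f_1 = x_2*x_3 + 2*x_1 - x_2 + 2, LT = x_2*x_3.
f_2 = 2*x_1 - 1, LT = x_1.
f_3 = -2*x_2**2*x_3 - 2*x_1**2 + x_1*x_2 - 2*x_2*x_3 + 2, LT = x_2**2*x_3.

S(f_1,f_2): leading monomials are coprime, so the S-polynomial reduces to 0 (Buchberger's first criterion).
S(f_1,f_3): lcm = x_2**2*x_3. S = -x_1**2 - x_2**2 - x_2*x_3 + 2*x_2 + 1.
  leading term x_1**2: subtract (2*x_1)·f_2 from -x_1**2 - x_2**2 - x_2*x_3 + 2*x_2 + 1 → -x_2**2 - x_2*x_3 + 2*x_1 + 2*x_2 + 1
  leading term x_2**2: no divisor's leading term divides it; move -x_2**2 to the remainder.
  leading term x_2*x_3: subtract (-1)·f_1 from -x_2*x_3 + 2*x_1 + 2*x_2 + 1 → -x_1 + x_2 - 2
  leading term x_1: subtract (2)·f_2 from -x_1 + x_2 - 2 → x_2
  leading term x_2: no divisor's leading term divides it; move x_2 to the remainder.
  remainder -x_2**2 + x_2 ≠ 0; add h_4 = -x_2**2 + x_2 to the basis.

S(f_2,f_3): leading monomials are coprime, so the S-polynomial reduces to 0 (Buchberger's first criterion).
S(f_1,h_4): lcm = x_2**2*x_3. S = 2*x_1*x_2 - x_2**2 + x_2*x_3 + 2*x_2.
  leading term x_1*x_2: subtract (x_2)·f_2 from 2*x_1*x_2 - x_2**2 + x_2*x_3 + 2*x_2 → -x_2**2 + x_2*x_3 - 2*x_2
  leading term x_2**2: subtract (1)·h_4 from -x_2**2 + x_2*x_3 - 2*x_2 → x_2*x_3 + 2*x_2
  leading term x_2*x_3: subtract (1)·f_1 from x_2*x_3 + 2*x_2 → -2*x_1 - 2*x_2 - 2
  leading term x_1: subtract (-1)·f_2 from -2*x_1 - 2*x_2 - 2 → -2*x_2 + 2
  leading term x_2: no divisor's leading term divides it; move -2*x_2 to the remainder.
  leading term 1: no divisor's leading term divides it; move 2 to the remainder.
  remainder -2*x_2 + 2 ≠ 0; add h_5 = -2*x_2 + 2 to the basis.

S(f_2,h_4): leading monomials are coprime, so the S-polynomial reduces to 0 (Buchberger's first criterion).
S(f_3,h_4): lcm = x_2**2*x_3. S = x_1**2 + 2*x_1*x_2 + 2*x_2*x_3 - 1.
  leading term x_1**2: subtract (-2*x_1)·f_2 from x_1**2 + 2*x_1*x_2 + 2*x_2*x_3 - 1 → 2*x_1*x_2 + 2*x_2*x_3 - 2*x_1 - 1
  leading term x_1*x_2: subtract (x_2)·f_2 from 2*x_1*x_2 + 2*x_2*x_3 - 2*x_1 - 1 → 2*x_2*x_3 - 2*x_1 + x_2 - 1
  leading term x_2*x_3: subtract (2)·f_1 from 2*x_2*x_3 - 2*x_1 + x_2 - 1 → -x_1 - 2*x_2
  leading term x_1: subtract (2)·f_2 from -x_1 - 2*x_2 → -2*x_2 + 2
  leading term x_2: subtract (1)·h_5 from -2*x_2 + 2 → 0
  remainder 0.

S(f_1,h_5): lcm = x_2*x_3. S = 2*x_1 - x_2 + x_3 + 2.
  leading term x_1: subtract (1)·f_2 from 2*x_1 - x_2 + x_3 + 2 → -x_2 + x_3 - 2
  leading term x_2: subtract (-2)·h_5 from -x_2 + x_3 - 2 → x_3 + 2
  leading term x_3: no divisor's leading term divides it; move x_3 to the remainder.
  leading term 1: no divisor's leading term divides it; move 2 to the remainder.
  remainder x_3 + 2 ≠ 0; add h_6 = x_3 + 2 to the basis.

S(f_2,h_5): leading monomials are coprime, so the S-polynomial reduces to 0 (Buchberger's first criterion).
S(f_3,h_5): lcm = x_2**2*x_3. S = x_1**2 + 2*x_1*x_2 + 2*x_2*x_3 - 1.
  leading term x_1**2: subtract (-2*x_1)·f_2 from x_1**2 + 2*x_1*x_2 + 2*x_2*x_3 - 1 → 2*x_1*x_2 + 2*x_2*x_3 - 2*x_1 - 1
  leading term x_1*x_2: subtract (x_2)·f_2 from 2*x_1*x_2 + 2*x_2*x_3 - 2*x_1 - 1 → 2*x_2*x_3 - 2*x_1 + x_2 - 1
  leading term x_2*x_3: subtract (2)·f_1 from 2*x_2*x_3 - 2*x_1 + x_2 - 1 → -x_1 - 2*x_2
  leading term x_1: subtract (2)·f_2 from -x_1 - 2*x_2 → -2*x_2 + 2
  leading term x_2: subtract (1)·h_5 from -2*x_2 + 2 → 0
  remainder 0.

S(h_4,h_5): lcm = x_2**2. S = 0.
  remainder 0.

S(f_1,h_6): lcm = x_2*x_3. S = 2*x_1 + 2*x_2 + 2.
  leading term x_1: subtract (1)·f_2 from 2*x_1 + 2*x_2 + 2 → 2*x_2 - 2
  leading term x_2: subtract (-1)·h_5 from 2*x_2 - 2 → 0
  remainder 0.

S(f_2,h_6): leading monomials are coprime, so the S-polynomial reduces to 0 (Buchberger's first criterion).
S(f_3,h_6): lcm = x_2**2*x_3. S = x_1**2 + 2*x_1*x_2 - 2*x_2**2 + x_2*x_3 - 1.
  leading term x_1**2: subtract (-2*x_1)·f_2 from x_1**2 + 2*x_1*x_2 - 2*x_2**2 + x_2*x_3 - 1 → 2*x_1*x_2 - 2*x_2**2 + x_2*x_3 - 2*x_1 - 1
  leading term x_1*x_2: subtract (x_2)·f_2 from 2*x_1*x_2 - 2*x_2**2 + x_2*x_3 - 2*x_1 - 1 → -2*x_2**2 + x_2*x_3 - 2*x_1 + x_2 - 1
  leading term x_2**2: subtract (2)·h_4 from -2*x_2**2 + x_2*x_3 - 2*x_1 + x_2 - 1 → x_2*x_3 - 2*x_1 - x_2 - 1
  leading term x_2*x_3: subtract (1)·f_1 from x_2*x_3 - 2*x_1 - x_2 - 1 → x_1 + 2
  leading term x_1: subtract (-2)·f_2 from x_1 + 2 → 0
  remainder 0.

S(h_4,h_6): leading monomials are coprime, so the S-polynomial reduces to 0 (Buchberger's first criterion).
S(h_5,h_6): leading monomials are coprime, so the S-polynomial reduces to 0 (Buchberger's first criterion).
Every S-polynomial of the final basis reduces to 0, so we have a Gröbner basis.
Inter-reduce: drop elements whose leading term is divisible by another's, tail-reduce, and make monic.
Reduced Gröbner basis: {x_1 + 2, x_2 - 1, x_3 + 2}.
Label its elements g_1 = x_1 + 2, g_2 = x_2 - 1, g_3 = x_3 + 2.

Reduce p = -2*x_1**2 - x_2**2 - 2*x_3**2 + x_2 + 1 modulo G:
  leading term x_1**2: subtract (-2*x_1)·g_1 from -2*x_1**2 - x_2**2 - 2*x_3**2 + x_2 + 1 → -x_2**2 - 2*x_3**2 - x_1 + x_2 + 1
  leading term x_2**2: subtract (-x_2)·g_2 from -x_2**2 - 2*x_3**2 - x_1 + x_2 + 1 → -2*x_3**2 - x_1 + 1
  leading term x_3**2: subtract (-2*x_3)·g_3 from -2*x_3**2 - x_1 + 1 → -x_1 - x_3 + 1
  leading term x_1: subtract (-1)·g_1 from -x_1 - x_3 + 1 → -x_3 - 2
  leading term x_3: subtract (-1)·g_3 from -x_3 - 2 → 0
  normal form = 0.
Since the normal form is 0, p ∈ I.

The remainder on division by a Gröbner basis is unique — it is the normal form.

-2*x_1**2 - x_2**2 - 2*x_3**2 + x_2 + 1 lies in I (it reduces to 0).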